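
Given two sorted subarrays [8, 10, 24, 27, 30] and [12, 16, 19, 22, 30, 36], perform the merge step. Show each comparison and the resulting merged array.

Merging process:

Compare 8 vs 12: take 8 from left. Merged: [8]
Compare 10 vs 12: take 10 from left. Merged: [8, 10]
Compare 24 vs 12: take 12 from right. Merged: [8, 10, 12]
Compare 24 vs 16: take 16 from right. Merged: [8, 10, 12, 16]
Compare 24 vs 19: take 19 from right. Merged: [8, 10, 12, 16, 19]
Compare 24 vs 22: take 22 from right. Merged: [8, 10, 12, 16, 19, 22]
Compare 24 vs 30: take 24 from left. Merged: [8, 10, 12, 16, 19, 22, 24]
Compare 27 vs 30: take 27 from left. Merged: [8, 10, 12, 16, 19, 22, 24, 27]
Compare 30 vs 30: take 30 from left. Merged: [8, 10, 12, 16, 19, 22, 24, 27, 30]
Append remaining from right: [30, 36]. Merged: [8, 10, 12, 16, 19, 22, 24, 27, 30, 30, 36]

Final merged array: [8, 10, 12, 16, 19, 22, 24, 27, 30, 30, 36]
Total comparisons: 9

The merged array is [8, 10, 12, 16, 19, 22, 24, 27, 30, 30, 36], requiring 9 comparisons. The merge step runs in O(n) time where n is the total number of elements.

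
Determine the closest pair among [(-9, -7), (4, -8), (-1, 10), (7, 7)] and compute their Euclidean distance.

Computing all pairwise distances among 4 points:

d((-9, -7), (4, -8)) = 13.0384
d((-9, -7), (-1, 10)) = 18.7883
d((-9, -7), (7, 7)) = 21.2603
d((4, -8), (-1, 10)) = 18.6815
d((4, -8), (7, 7)) = 15.2971
d((-1, 10), (7, 7)) = 8.544 <-- minimum

Closest pair: (-1, 10) and (7, 7) with distance 8.544

The closest pair is (-1, 10) and (7, 7) with Euclidean distance 8.544. For 4 points, brute-force pairwise comparison is shown above. For large n, the divide-and-conquer algorithm (sort by x, recurse on halves, check the dividing strip) achieves O(n log n).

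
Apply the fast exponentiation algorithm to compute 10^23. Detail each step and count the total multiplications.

Computing 10^23 by squaring (build up from 10^1; each line after the first costs one multiplication):

10^1 = 10
10^2 = (10^1)^2 = 10^2 = 100
10^4 = (10^2)^2 = 100^2 = 10000
10^5 = 10 * 10^4 = 10 * 10000 = 100000
10^10 = (10^5)^2 = 100000^2 = 10000000000
10^11 = 10 * 10^10 = 10 * 10000000000 = 100000000000
10^22 = (10^11)^2 = 100000000000^2 = 10000000000000000000000
10^23 = 10 * 10^22 = 10 * 10000000000000000000000 = 100000000000000000000000

Result: 100000000000000000000000
Multiplications needed: 7 (7 lines after 10^1)

10^23 = 100000000000000000000000. Using exponentiation by squaring, this requires 7 multiplications. The key idea: if the exponent is even, square the half-power; if odd, multiply by the base once.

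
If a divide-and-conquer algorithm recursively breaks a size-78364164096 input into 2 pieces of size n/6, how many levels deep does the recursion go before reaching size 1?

For divide and conquer with division factor 6:

Problem sizes at each level:
Level 0: 78364164096
Level 1: 13060694016
Level 2: 2176782336
Level 3: 362797056
Level 4: 60466176
Level 5: 10077696
Level 6: 1679616
Level 7: 279936
Level 8: 46656
Level 9: 7776
Level 10: 1296
Level 11: 216
Level 12: 36
Level 13: 6
Level 14: 1

The root is level 0 and the size-1 base case is level 14 (the tree spans levels 0 through 14, i.e. 15 levels counting the root), so the depth is the number of divisions: log_6(78364164096) = 14

The recursion tree depth is log_6(78364164096) = 14. At each level, the problem size is divided by 6, so it takes 14 divisions to reduce to a base case of size 1. The algorithm makes 2 recursive calls at each level.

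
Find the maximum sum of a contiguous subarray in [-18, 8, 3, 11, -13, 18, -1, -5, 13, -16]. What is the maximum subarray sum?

Using Kadane's algorithm on [-18, 8, 3, 11, -13, 18, -1, -5, 13, -16]:

Scanning through the array:
Position 1 (value 8): max_ending_here = 8, max_so_far = 8
Position 2 (value 3): max_ending_here = 11, max_so_far = 11
Position 3 (value 11): max_ending_here = 22, max_so_far = 22
Position 4 (value -13): max_ending_here = 9, max_so_far = 22
Position 5 (value 18): max_ending_here = 27, max_so_far = 27
Position 6 (value -1): max_ending_here = 26, max_so_far = 27
Position 7 (value -5): max_ending_here = 21, max_so_far = 27
Position 8 (value 13): max_ending_here = 34, max_so_far = 34
Position 9 (value -16): max_ending_here = 18, max_so_far = 34

Maximum subarray: [8, 3, 11, -13, 18, -1, -5, 13]
Maximum sum: 34

The maximum subarray is [8, 3, 11, -13, 18, -1, -5, 13] with sum 34. This subarray runs from index 1 to index 8.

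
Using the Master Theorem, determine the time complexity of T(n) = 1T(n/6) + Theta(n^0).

Master Theorem for T(n) = 1T(n/6) + O(n^0):

a = 1, b = 6, c = 0
log_b(a) = log_6(1) = 0.0000

Case 2: c = 0 = log_6(1) = 0.0000
T(n) = O(n^0 log n) = O(log n)

For T(n) = 1T(n/6) + O(n^0): log_6(1) = 0.0000. This is Case 2 of the Master Theorem (c = log_b(a), equal work at all levels), giving O(log n).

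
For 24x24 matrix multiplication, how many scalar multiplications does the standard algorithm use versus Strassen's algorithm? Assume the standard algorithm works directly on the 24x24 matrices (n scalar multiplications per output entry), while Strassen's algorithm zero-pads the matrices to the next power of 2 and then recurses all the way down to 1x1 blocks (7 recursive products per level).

Matrix multiplication for 24x24 matrices:

Strassen's algorithm requires power-of-2 dimensions. Pad 24x24 to 32x32 (next power of 2).

Standard algorithm: 24^3 = 13824 multiplications
Strassen's algorithm: 7^(log2(32)) = 7^5 = 16807 multiplications
Difference: 13824 - 16807 = -2983 (Strassen uses MORE here due to padding overhead — for small or just-over-power-of-2 n, padding can outweigh the per-level savings)

Standard: 13824 multiplications (24^3). Strassen: 16807 multiplications (7^5, after padding to 32x32). Strassen reduces 8 recursive multiplications to 7 at each level.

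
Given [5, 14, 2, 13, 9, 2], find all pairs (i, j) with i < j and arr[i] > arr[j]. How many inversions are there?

Finding inversions in [5, 14, 2, 13, 9, 2]:

(0, 2): arr[0]=5 > arr[2]=2
(0, 5): arr[0]=5 > arr[5]=2
(1, 2): arr[1]=14 > arr[2]=2
(1, 3): arr[1]=14 > arr[3]=13
(1, 4): arr[1]=14 > arr[4]=9
(1, 5): arr[1]=14 > arr[5]=2
(3, 4): arr[3]=13 > arr[4]=9
(3, 5): arr[3]=13 > arr[5]=2
(4, 5): arr[4]=9 > arr[5]=2

Total inversions: 9

The array has 9 inversion(s): (0,2), (0,5), (1,2), (1,3), (1,4), (1,5), (3,4), (3,5), (4,5). Each pair (i,j) satisfies i < j and arr[i] > arr[j].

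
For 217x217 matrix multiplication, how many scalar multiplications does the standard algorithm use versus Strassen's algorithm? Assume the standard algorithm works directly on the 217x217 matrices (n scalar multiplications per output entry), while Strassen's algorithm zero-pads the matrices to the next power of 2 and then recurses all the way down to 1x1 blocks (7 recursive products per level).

Matrix multiplication for 217x217 matrices:

Strassen's algorithm requires power-of-2 dimensions. Pad 217x217 to 256x256 (next power of 2).

Standard algorithm: 217^3 = 10218313 multiplications
Strassen's algorithm: 7^(log2(256)) = 7^8 = 5764801 multiplications
Savings: 10218313 - 5764801 = 4453512 multiplications

Standard: 10218313 multiplications (217^3). Strassen: 5764801 multiplications (7^8, after padding to 256x256). Strassen reduces 8 recursive multiplications to 7 at each level.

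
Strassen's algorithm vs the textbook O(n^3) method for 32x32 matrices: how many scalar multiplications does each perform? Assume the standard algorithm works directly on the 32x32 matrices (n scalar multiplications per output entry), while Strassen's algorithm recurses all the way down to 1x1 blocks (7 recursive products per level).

Matrix multiplication for 32x32 matrices:

Standard algorithm: 32^3 = 32768 multiplications
Strassen's algorithm: 7^(log2(32)) = 7^5 = 16807 multiplications
Savings: 32768 - 16807 = 15961 multiplications

Standard: 32768 multiplications (32^3). Strassen: 16807 multiplications (7^5). Strassen reduces 8 recursive multiplications to 7 at each level.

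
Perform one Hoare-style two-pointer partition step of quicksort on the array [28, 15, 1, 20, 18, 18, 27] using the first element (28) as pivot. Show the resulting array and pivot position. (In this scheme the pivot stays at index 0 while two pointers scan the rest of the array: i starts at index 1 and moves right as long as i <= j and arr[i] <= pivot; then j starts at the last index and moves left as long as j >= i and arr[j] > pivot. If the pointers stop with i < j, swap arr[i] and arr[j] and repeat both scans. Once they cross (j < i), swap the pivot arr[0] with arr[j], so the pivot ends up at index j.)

Hoare-style two-pointer partition with pivot = 28:

Initial array: [28, 15, 1, 20, 18, 18, 27]

Pointers start at i = 1, j = 6.
i ends at 7, j ends at 6: the pointers have crossed (j < i), so scanning stops.

Swap pivot arr[0] with arr[6] to place pivot at position 6: [27, 15, 1, 20, 18, 18, 28]
Pivot position: 6

After partitioning with pivot 28, the array becomes [27, 15, 1, 20, 18, 18, 28]. The pivot is placed at index 6. All elements to the left of the pivot are <= 28, and all elements to the right are > 28.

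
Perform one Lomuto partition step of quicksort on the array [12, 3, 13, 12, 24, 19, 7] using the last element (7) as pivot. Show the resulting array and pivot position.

Lomuto partition with pivot = 7:

Initial array: [12, 3, 13, 12, 24, 19, 7]

arr[0]=12 > 7: no swap
arr[1]=3 <= 7: swap with position 0, array becomes [3, 12, 13, 12, 24, 19, 7]
arr[2]=13 > 7: no swap
arr[3]=12 > 7: no swap
arr[4]=24 > 7: no swap
arr[5]=19 > 7: no swap

Place pivot at position 1: [3, 7, 13, 12, 24, 19, 12]
Pivot position: 1

After partitioning with pivot 7, the array becomes [3, 7, 13, 12, 24, 19, 12]. The pivot is placed at index 1. All elements to the left of the pivot are <= 7, and all elements to the right are > 7.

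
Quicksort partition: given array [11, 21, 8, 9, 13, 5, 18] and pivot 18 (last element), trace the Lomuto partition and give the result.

Lomuto partition with pivot = 18:

Initial array: [11, 21, 8, 9, 13, 5, 18]

arr[0]=11 <= 18: swap with position 0, array becomes [11, 21, 8, 9, 13, 5, 18]
arr[1]=21 > 18: no swap
arr[2]=8 <= 18: swap with position 1, array becomes [11, 8, 21, 9, 13, 5, 18]
arr[3]=9 <= 18: swap with position 2, array becomes [11, 8, 9, 21, 13, 5, 18]
arr[4]=13 <= 18: swap with position 3, array becomes [11, 8, 9, 13, 21, 5, 18]
arr[5]=5 <= 18: swap with position 4, array becomes [11, 8, 9, 13, 5, 21, 18]

Place pivot at position 5: [11, 8, 9, 13, 5, 18, 21]
Pivot position: 5

After partitioning with pivot 18, the array becomes [11, 8, 9, 13, 5, 18, 21]. The pivot is placed at index 5. All elements to the left of the pivot are <= 18, and all elements to the right are > 18.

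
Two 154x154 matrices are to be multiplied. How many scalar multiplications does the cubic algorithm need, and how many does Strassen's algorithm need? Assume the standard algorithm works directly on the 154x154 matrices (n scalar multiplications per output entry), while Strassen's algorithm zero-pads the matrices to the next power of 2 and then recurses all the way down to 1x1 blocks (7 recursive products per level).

Matrix multiplication for 154x154 matrices:

Strassen's algorithm requires power-of-2 dimensions. Pad 154x154 to 256x256 (next power of 2).

Standard algorithm: 154^3 = 3652264 multiplications
Strassen's algorithm: 7^(log2(256)) = 7^8 = 5764801 multiplications
Difference: 3652264 - 5764801 = -2112537 (Strassen uses MORE here due to padding overhead — for small or just-over-power-of-2 n, padding can outweigh the per-level savings)

Standard: 3652264 multiplications (154^3). Strassen: 5764801 multiplications (7^8, after padding to 256x256). Strassen reduces 8 recursive multiplications to 7 at each level.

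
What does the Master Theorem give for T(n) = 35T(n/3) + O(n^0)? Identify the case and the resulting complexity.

Master Theorem for T(n) = 35T(n/3) + O(n^0):

a = 35, b = 3, c = 0
log_b(a) = log_3(35) = 3.2362

Case 1: c = 0 < log_3(35) = 3.2362
T(n) = O(n^(log_3 35))

For T(n) = 35T(n/3) + O(n^0): log_3(35) = 3.2362. This is Case 1 of the Master Theorem (c < log_b(a), work dominated by leaves), giving O(n^(log_3 35)).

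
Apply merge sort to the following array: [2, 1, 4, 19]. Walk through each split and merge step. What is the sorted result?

Merge sort trace:

Split: [2, 1, 4, 19] -> [2, 1] and [4, 19]
  Split: [2, 1] -> [2] and [1]
  Merge: [2] + [1] -> [1, 2]
  Split: [4, 19] -> [4] and [19]
  Merge: [4] + [19] -> [4, 19]
Merge: [1, 2] + [4, 19] -> [1, 2, 4, 19]

Final sorted array: [1, 2, 4, 19]

The merge sort proceeds by recursively splitting the array and merging sorted halves.
After all merges, the sorted array is [1, 2, 4, 19].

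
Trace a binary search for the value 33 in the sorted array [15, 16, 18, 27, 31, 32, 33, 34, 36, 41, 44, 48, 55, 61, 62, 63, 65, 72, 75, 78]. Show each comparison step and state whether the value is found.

Binary search for 33 in [15, 16, 18, 27, 31, 32, 33, 34, 36, 41, 44, 48, 55, 61, 62, 63, 65, 72, 75, 78]:

lo=0, hi=19, mid=9, arr[mid]=41 -> 41 > 33, search left half
lo=0, hi=8, mid=4, arr[mid]=31 -> 31 < 33, search right half
lo=5, hi=8, mid=6, arr[mid]=33 -> Found target at index 6!

Binary search finds 33 at index 6 after 3 comparisons. The search repeatedly halves the search space by comparing with the middle element.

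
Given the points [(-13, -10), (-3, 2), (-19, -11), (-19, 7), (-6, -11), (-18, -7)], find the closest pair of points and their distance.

Computing all pairwise distances among 6 points:

d((-13, -10), (-3, 2)) = 15.6205
d((-13, -10), (-19, -11)) = 6.0828
d((-13, -10), (-19, 7)) = 18.0278
d((-13, -10), (-6, -11)) = 7.0711
d((-13, -10), (-18, -7)) = 5.831
d((-3, 2), (-19, -11)) = 20.6155
d((-3, 2), (-19, 7)) = 16.7631
d((-3, 2), (-6, -11)) = 13.3417
d((-3, 2), (-18, -7)) = 17.4929
d((-19, -11), (-19, 7)) = 18.0
d((-19, -11), (-6, -11)) = 13.0
d((-19, -11), (-18, -7)) = 4.1231 <-- minimum
d((-19, 7), (-6, -11)) = 22.2036
d((-19, 7), (-18, -7)) = 14.0357
d((-6, -11), (-18, -7)) = 12.6491

Closest pair: (-19, -11) and (-18, -7) with distance 4.1231

The closest pair is (-19, -11) and (-18, -7) with Euclidean distance 4.1231. For 6 points, brute-force pairwise comparison is shown above. For large n, the divide-and-conquer algorithm (sort by x, recurse on halves, check the dividing strip) achieves O(n log n).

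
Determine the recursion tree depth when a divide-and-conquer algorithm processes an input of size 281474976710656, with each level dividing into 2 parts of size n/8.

For divide and conquer with division factor 8:

Problem sizes at each level:
Level 0: 281474976710656
Level 1: 35184372088832
Level 2: 4398046511104
Level 3: 549755813888
Level 4: 68719476736
Level 5: 8589934592
Level 6: 1073741824
Level 7: 134217728
Level 8: 16777216
Level 9: 2097152
Level 10: 262144
Level 11: 32768
Level 12: 4096
Level 13: 512
Level 14: 64
Level 15: 8
Level 16: 1

The root is level 0 and the size-1 base case is level 16 (the tree spans levels 0 through 16, i.e. 17 levels counting the root), so the depth is the number of divisions: log_8(281474976710656) = 16

The recursion tree depth is log_8(281474976710656) = 16. At each level, the problem size is divided by 8, so it takes 16 divisions to reduce to a base case of size 1. The algorithm makes 2 recursive calls at each level.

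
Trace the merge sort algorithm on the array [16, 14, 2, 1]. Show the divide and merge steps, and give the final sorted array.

Merge sort trace:

Split: [16, 14, 2, 1] -> [16, 14] and [2, 1]
  Split: [16, 14] -> [16] and [14]
  Merge: [16] + [14] -> [14, 16]
  Split: [2, 1] -> [2] and [1]
  Merge: [2] + [1] -> [1, 2]
Merge: [14, 16] + [1, 2] -> [1, 2, 14, 16]

Final sorted array: [1, 2, 14, 16]

The merge sort proceeds by recursively splitting the array and merging sorted halves.
After all merges, the sorted array is [1, 2, 14, 16].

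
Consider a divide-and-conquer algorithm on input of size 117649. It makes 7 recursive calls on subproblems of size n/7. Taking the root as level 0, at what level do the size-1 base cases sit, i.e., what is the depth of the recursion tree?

For divide and conquer with division factor 7:

Problem sizes at each level:
Level 0: 117649
Level 1: 16807
Level 2: 2401
Level 3: 343
Level 4: 49
Level 5: 7
Level 6: 1

The root is level 0 and the size-1 base case is level 6 (the tree spans levels 0 through 6, i.e. 7 levels counting the root), so the depth is the number of divisions: log_7(117649) = 6

The recursion tree depth is log_7(117649) = 6. At each level, the problem size is divided by 7, so it takes 6 divisions to reduce to a base case of size 1. The algorithm makes 7 recursive calls at each level.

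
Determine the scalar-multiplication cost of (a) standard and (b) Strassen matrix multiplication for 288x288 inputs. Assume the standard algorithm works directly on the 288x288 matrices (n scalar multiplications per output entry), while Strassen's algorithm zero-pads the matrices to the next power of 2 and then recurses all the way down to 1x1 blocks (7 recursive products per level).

Matrix multiplication for 288x288 matrices:

Strassen's algorithm requires power-of-2 dimensions. Pad 288x288 to 512x512 (next power of 2).

Standard algorithm: 288^3 = 23887872 multiplications
Strassen's algorithm: 7^(log2(512)) = 7^9 = 40353607 multiplications
Difference: 23887872 - 40353607 = -16465735 (Strassen uses MORE here due to padding overhead — for small or just-over-power-of-2 n, padding can outweigh the per-level savings)

Standard: 23887872 multiplications (288^3). Strassen: 40353607 multiplications (7^9, after padding to 512x512). Strassen reduces 8 recursive multiplications to 7 at each level.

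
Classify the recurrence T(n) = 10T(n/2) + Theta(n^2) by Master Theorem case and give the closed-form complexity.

Master Theorem for T(n) = 10T(n/2) + O(n^2):

a = 10, b = 2, c = 2
log_b(a) = log_2(10) = 3.3219

Case 1: c = 2 < log_2(10) = 3.3219
T(n) = O(n^(log_2 10))

For T(n) = 10T(n/2) + O(n^2): log_2(10) = 3.3219. This is Case 1 of the Master Theorem (c < log_b(a), work dominated by leaves), giving O(n^(log_2 10)).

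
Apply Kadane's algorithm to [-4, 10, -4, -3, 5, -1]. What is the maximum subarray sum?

Using Kadane's algorithm on [-4, 10, -4, -3, 5, -1]:

Scanning through the array:
Position 1 (value 10): max_ending_here = 10, max_so_far = 10
Position 2 (value -4): max_ending_here = 6, max_so_far = 10
Position 3 (value -3): max_ending_here = 3, max_so_far = 10
Position 4 (value 5): max_ending_here = 8, max_so_far = 10
Position 5 (value -1): max_ending_here = 7, max_so_far = 10

Maximum subarray: [10]
Maximum sum: 10

The maximum subarray is [10] with sum 10. This subarray runs from index 1 to index 1.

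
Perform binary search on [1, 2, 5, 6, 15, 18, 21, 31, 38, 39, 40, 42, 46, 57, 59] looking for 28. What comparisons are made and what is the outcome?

Binary search for 28 in [1, 2, 5, 6, 15, 18, 21, 31, 38, 39, 40, 42, 46, 57, 59]:

lo=0, hi=14, mid=7, arr[mid]=31 -> 31 > 28, search left half
lo=0, hi=6, mid=3, arr[mid]=6 -> 6 < 28, search right half
lo=4, hi=6, mid=5, arr[mid]=18 -> 18 < 28, search right half
lo=6, hi=6, mid=6, arr[mid]=21 -> 21 < 28, search right half
lo=7 > hi=6, target 28 not found

Binary search determines that 28 is not in the array after 4 comparisons. The search space was exhausted without finding the target.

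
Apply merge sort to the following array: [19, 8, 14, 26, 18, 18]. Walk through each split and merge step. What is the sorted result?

Merge sort trace:

Split: [19, 8, 14, 26, 18, 18] -> [19, 8, 14] and [26, 18, 18]
  Split: [19, 8, 14] -> [19] and [8, 14]
    Split: [8, 14] -> [8] and [14]
    Merge: [8] + [14] -> [8, 14]
  Merge: [19] + [8, 14] -> [8, 14, 19]
  Split: [26, 18, 18] -> [26] and [18, 18]
    Split: [18, 18] -> [18] and [18]
    Merge: [18] + [18] -> [18, 18]
  Merge: [26] + [18, 18] -> [18, 18, 26]
Merge: [8, 14, 19] + [18, 18, 26] -> [8, 14, 18, 18, 19, 26]

Final sorted array: [8, 14, 18, 18, 19, 26]

The merge sort proceeds by recursively splitting the array and merging sorted halves.
After all merges, the sorted array is [8, 14, 18, 18, 19, 26].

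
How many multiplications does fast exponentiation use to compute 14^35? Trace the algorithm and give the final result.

Computing 14^35 by squaring (build up from 14^1; each line after the first costs one multiplication):

14^1 = 14
14^2 = (14^1)^2 = 14^2 = 196
14^4 = (14^2)^2 = 196^2 = 38416
14^8 = (14^4)^2 = 38416^2 = 1475789056
14^16 = (14^8)^2 = 1475789056^2 = 2177953337809371136
14^17 = 14 * 14^16 = 14 * 2177953337809371136 = 30491346729331195904
14^34 = (14^17)^2 = 30491346729331195904^2 = 929722225368296217729286886758826377216
14^35 = 14 * 14^34 = 14 * 929722225368296217729286886758826377216 = 13016111155156147048210016414623569281024

Result: 13016111155156147048210016414623569281024
Multiplications needed: 7 (7 lines after 14^1)

14^35 = 13016111155156147048210016414623569281024. Using exponentiation by squaring, this requires 7 multiplications. The key idea: if the exponent is even, square the half-power; if odd, multiply by the base once.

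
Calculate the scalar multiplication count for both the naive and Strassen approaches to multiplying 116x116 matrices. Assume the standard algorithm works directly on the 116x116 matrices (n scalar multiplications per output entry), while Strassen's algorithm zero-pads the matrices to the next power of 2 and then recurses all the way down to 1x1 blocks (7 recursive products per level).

Matrix multiplication for 116x116 matrices:

Strassen's algorithm requires power-of-2 dimensions. Pad 116x116 to 128x128 (next power of 2).

Standard algorithm: 116^3 = 1560896 multiplications
Strassen's algorithm: 7^(log2(128)) = 7^7 = 823543 multiplications
Savings: 1560896 - 823543 = 737353 multiplications

Standard: 1560896 multiplications (116^3). Strassen: 823543 multiplications (7^7, after padding to 128x128). Strassen reduces 8 recursive multiplications to 7 at each level.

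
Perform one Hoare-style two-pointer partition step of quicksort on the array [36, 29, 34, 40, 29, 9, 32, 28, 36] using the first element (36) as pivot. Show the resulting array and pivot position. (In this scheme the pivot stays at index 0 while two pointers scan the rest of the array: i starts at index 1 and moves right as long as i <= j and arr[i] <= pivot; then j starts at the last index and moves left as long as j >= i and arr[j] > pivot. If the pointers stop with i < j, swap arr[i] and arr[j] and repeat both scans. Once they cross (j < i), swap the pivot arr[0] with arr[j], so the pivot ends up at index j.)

Hoare-style two-pointer partition with pivot = 36:

Initial array: [36, 29, 34, 40, 29, 9, 32, 28, 36]

Pointers start at i = 1, j = 8.
i stops at index 3 (arr[3]=40 > 36), j stops at index 8 (arr[8]=36 <= 36): swap arr[3] and arr[8], array becomes [36, 29, 34, 36, 29, 9, 32, 28, 40]
i ends at 8, j ends at 7: the pointers have crossed (j < i), so scanning stops.

Swap pivot arr[0] with arr[7] to place pivot at position 7: [28, 29, 34, 36, 29, 9, 32, 36, 40]
Pivot position: 7

After partitioning with pivot 36, the array becomes [28, 29, 34, 36, 29, 9, 32, 36, 40]. The pivot is placed at index 7. All elements to the left of the pivot are <= 36, and all elements to the right are > 36.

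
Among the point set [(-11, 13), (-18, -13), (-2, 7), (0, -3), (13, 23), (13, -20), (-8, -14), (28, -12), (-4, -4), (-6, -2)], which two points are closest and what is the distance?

Computing all pairwise distances among 10 points:

d((-11, 13), (-18, -13)) = 26.9258
d((-11, 13), (-2, 7)) = 10.8167
d((-11, 13), (0, -3)) = 19.4165
d((-11, 13), (13, 23)) = 26.0
d((-11, 13), (13, -20)) = 40.8044
d((-11, 13), (-8, -14)) = 27.1662
d((-11, 13), (28, -12)) = 46.3249
d((-11, 13), (-4, -4)) = 18.3848
d((-11, 13), (-6, -2)) = 15.8114
d((-18, -13), (-2, 7)) = 25.6125
d((-18, -13), (0, -3)) = 20.5913
d((-18, -13), (13, 23)) = 47.5079
d((-18, -13), (13, -20)) = 31.7805
d((-18, -13), (-8, -14)) = 10.0499
d((-18, -13), (28, -12)) = 46.0109
d((-18, -13), (-4, -4)) = 16.6433
d((-18, -13), (-6, -2)) = 16.2788
d((-2, 7), (0, -3)) = 10.198
d((-2, 7), (13, 23)) = 21.9317
d((-2, 7), (13, -20)) = 30.8869
d((-2, 7), (-8, -14)) = 21.8403
d((-2, 7), (28, -12)) = 35.5106
d((-2, 7), (-4, -4)) = 11.1803
d((-2, 7), (-6, -2)) = 9.8489
d((0, -3), (13, 23)) = 29.0689
d((0, -3), (13, -20)) = 21.4009
d((0, -3), (-8, -14)) = 13.6015
d((0, -3), (28, -12)) = 29.4109
d((0, -3), (-4, -4)) = 4.1231
d((0, -3), (-6, -2)) = 6.0828
d((13, 23), (13, -20)) = 43.0
d((13, 23), (-8, -14)) = 42.5441
d((13, 23), (28, -12)) = 38.0789
d((13, 23), (-4, -4)) = 31.9061
d((13, 23), (-6, -2)) = 31.4006
d((13, -20), (-8, -14)) = 21.8403
d((13, -20), (28, -12)) = 17.0
d((13, -20), (-4, -4)) = 23.3452
d((13, -20), (-6, -2)) = 26.1725
d((-8, -14), (28, -12)) = 36.0555
d((-8, -14), (-4, -4)) = 10.7703
d((-8, -14), (-6, -2)) = 12.1655
d((28, -12), (-4, -4)) = 32.9848
d((28, -12), (-6, -2)) = 35.4401
d((-4, -4), (-6, -2)) = 2.8284 <-- minimum

Closest pair: (-4, -4) and (-6, -2) with distance 2.8284

The closest pair is (-4, -4) and (-6, -2) with Euclidean distance 2.8284. For 10 points, brute-force pairwise comparison is shown above. For large n, the divide-and-conquer algorithm (sort by x, recurse on halves, check the dividing strip) achieves O(n log n).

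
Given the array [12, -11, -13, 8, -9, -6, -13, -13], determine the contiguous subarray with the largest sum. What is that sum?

Using Kadane's algorithm on [12, -11, -13, 8, -9, -6, -13, -13]:

Scanning through the array:
Position 1 (value -11): max_ending_here = 1, max_so_far = 12
Position 2 (value -13): max_ending_here = -12, max_so_far = 12
Position 3 (value 8): max_ending_here = 8, max_so_far = 12
Position 4 (value -9): max_ending_here = -1, max_so_far = 12
Position 5 (value -6): max_ending_here = -6, max_so_far = 12
Position 6 (value -13): max_ending_here = -13, max_so_far = 12
Position 7 (value -13): max_ending_here = -13, max_so_far = 12

Maximum subarray: [12]
Maximum sum: 12

The maximum subarray is [12] with sum 12. This subarray runs from index 0 to index 0.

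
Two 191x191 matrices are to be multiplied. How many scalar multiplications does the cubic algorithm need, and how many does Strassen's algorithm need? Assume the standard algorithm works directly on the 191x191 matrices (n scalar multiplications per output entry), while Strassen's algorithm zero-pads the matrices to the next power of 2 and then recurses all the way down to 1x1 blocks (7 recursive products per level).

Matrix multiplication for 191x191 matrices:

Strassen's algorithm requires power-of-2 dimensions. Pad 191x191 to 256x256 (next power of 2).

Standard algorithm: 191^3 = 6967871 multiplications
Strassen's algorithm: 7^(log2(256)) = 7^8 = 5764801 multiplications
Savings: 6967871 - 5764801 = 1203070 multiplications

Standard: 6967871 multiplications (191^3). Strassen: 5764801 multiplications (7^8, after padding to 256x256). Strassen reduces 8 recursive multiplications to 7 at each level.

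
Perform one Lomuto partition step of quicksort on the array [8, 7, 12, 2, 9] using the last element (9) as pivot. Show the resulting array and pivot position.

Lomuto partition with pivot = 9:

Initial array: [8, 7, 12, 2, 9]

arr[0]=8 <= 9: swap with position 0, array becomes [8, 7, 12, 2, 9]
arr[1]=7 <= 9: swap with position 1, array becomes [8, 7, 12, 2, 9]
arr[2]=12 > 9: no swap
arr[3]=2 <= 9: swap with position 2, array becomes [8, 7, 2, 12, 9]

Place pivot at position 3: [8, 7, 2, 9, 12]
Pivot position: 3

After partitioning with pivot 9, the array becomes [8, 7, 2, 9, 12]. The pivot is placed at index 3. All elements to the left of the pivot are <= 9, and all elements to the right are > 9.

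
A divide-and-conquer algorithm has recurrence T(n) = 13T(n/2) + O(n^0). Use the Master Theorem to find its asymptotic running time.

Master Theorem for T(n) = 13T(n/2) + O(n^0):

a = 13, b = 2, c = 0
log_b(a) = log_2(13) = 3.7004

Case 1: c = 0 < log_2(13) = 3.7004
T(n) = O(n^(log_2 13))

For T(n) = 13T(n/2) + O(n^0): log_2(13) = 3.7004. This is Case 1 of the Master Theorem (c < log_b(a), work dominated by leaves), giving O(n^(log_2 13)).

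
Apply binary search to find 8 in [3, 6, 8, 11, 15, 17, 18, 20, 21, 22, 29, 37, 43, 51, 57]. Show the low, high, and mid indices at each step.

Binary search for 8 in [3, 6, 8, 11, 15, 17, 18, 20, 21, 22, 29, 37, 43, 51, 57]:

lo=0, hi=14, mid=7, arr[mid]=20 -> 20 > 8, search left half
lo=0, hi=6, mid=3, arr[mid]=11 -> 11 > 8, search left half
lo=0, hi=2, mid=1, arr[mid]=6 -> 6 < 8, search right half
lo=2, hi=2, mid=2, arr[mid]=8 -> Found target at index 2!

Binary search finds 8 at index 2 after 4 comparisons. The search repeatedly halves the search space by comparing with the middle element.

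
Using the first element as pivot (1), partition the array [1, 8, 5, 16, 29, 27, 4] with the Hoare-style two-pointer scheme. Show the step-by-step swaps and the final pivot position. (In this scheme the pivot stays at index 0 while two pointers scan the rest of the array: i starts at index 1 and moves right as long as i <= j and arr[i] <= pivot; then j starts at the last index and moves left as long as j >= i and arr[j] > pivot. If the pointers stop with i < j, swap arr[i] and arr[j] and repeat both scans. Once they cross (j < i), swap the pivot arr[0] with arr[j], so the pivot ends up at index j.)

Hoare-style two-pointer partition with pivot = 1:

Initial array: [1, 8, 5, 16, 29, 27, 4]

Pointers start at i = 1, j = 6.
i ends at 1, j ends at 0: the pointers have crossed (j < i), so scanning stops.

j = 0, so swapping arr[0] with arr[j] leaves the pivot at position 0: [1, 8, 5, 16, 29, 27, 4]
Pivot position: 0

After partitioning with pivot 1, the array becomes [1, 8, 5, 16, 29, 27, 4]. The pivot is placed at index 0. All elements to the left of the pivot are <= 1, and all elements to the right are > 1.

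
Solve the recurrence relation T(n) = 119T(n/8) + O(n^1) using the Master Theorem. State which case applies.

Master Theorem for T(n) = 119T(n/8) + O(n^1):

a = 119, b = 8, c = 1
log_b(a) = log_8(119) = 2.2983

Case 1: c = 1 < log_8(119) = 2.2983
T(n) = O(n^(log_8 119))

For T(n) = 119T(n/8) + O(n^1): log_8(119) = 2.2983. This is Case 1 of the Master Theorem (c < log_b(a), work dominated by leaves), giving O(n^(log_8 119)).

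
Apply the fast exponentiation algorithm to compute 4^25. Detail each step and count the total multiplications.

Computing 4^25 by squaring (build up from 4^1; each line after the first costs one multiplication):

4^1 = 4
4^2 = (4^1)^2 = 4^2 = 16
4^3 = 4 * 4^2 = 4 * 16 = 64
4^6 = (4^3)^2 = 64^2 = 4096
4^12 = (4^6)^2 = 4096^2 = 16777216
4^24 = (4^12)^2 = 16777216^2 = 281474976710656
4^25 = 4 * 4^24 = 4 * 281474976710656 = 1125899906842624

Result: 1125899906842624
Multiplications needed: 6 (6 lines after 4^1)

4^25 = 1125899906842624. Using exponentiation by squaring, this requires 6 multiplications. The key idea: if the exponent is even, square the half-power; if odd, multiply by the base once.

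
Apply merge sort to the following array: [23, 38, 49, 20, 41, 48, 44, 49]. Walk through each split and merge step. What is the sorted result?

Merge sort trace:

Split: [23, 38, 49, 20, 41, 48, 44, 49] -> [23, 38, 49, 20] and [41, 48, 44, 49]
  Split: [23, 38, 49, 20] -> [23, 38] and [49, 20]
    Split: [23, 38] -> [23] and [38]
    Merge: [23] + [38] -> [23, 38]
    Split: [49, 20] -> [49] and [20]
    Merge: [49] + [20] -> [20, 49]
  Merge: [23, 38] + [20, 49] -> [20, 23, 38, 49]
  Split: [41, 48, 44, 49] -> [41, 48] and [44, 49]
    Split: [41, 48] -> [41] and [48]
    Merge: [41] + [48] -> [41, 48]
    Split: [44, 49] -> [44] and [49]
    Merge: [44] + [49] -> [44, 49]
  Merge: [41, 48] + [44, 49] -> [41, 44, 48, 49]
Merge: [20, 23, 38, 49] + [41, 44, 48, 49] -> [20, 23, 38, 41, 44, 48, 49, 49]

Final sorted array: [20, 23, 38, 41, 44, 48, 49, 49]

The merge sort proceeds by recursively splitting the array and merging sorted halves.
After all merges, the sorted array is [20, 23, 38, 41, 44, 48, 49, 49].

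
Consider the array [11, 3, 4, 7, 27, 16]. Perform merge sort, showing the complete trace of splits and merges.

Merge sort trace:

Split: [11, 3, 4, 7, 27, 16] -> [11, 3, 4] and [7, 27, 16]
  Split: [11, 3, 4] -> [11] and [3, 4]
    Split: [3, 4] -> [3] and [4]
    Merge: [3] + [4] -> [3, 4]
  Merge: [11] + [3, 4] -> [3, 4, 11]
  Split: [7, 27, 16] -> [7] and [27, 16]
    Split: [27, 16] -> [27] and [16]
    Merge: [27] + [16] -> [16, 27]
  Merge: [7] + [16, 27] -> [7, 16, 27]
Merge: [3, 4, 11] + [7, 16, 27] -> [3, 4, 7, 11, 16, 27]

Final sorted array: [3, 4, 7, 11, 16, 27]

The merge sort proceeds by recursively splitting the array and merging sorted halves.
After all merges, the sorted array is [3, 4, 7, 11, 16, 27].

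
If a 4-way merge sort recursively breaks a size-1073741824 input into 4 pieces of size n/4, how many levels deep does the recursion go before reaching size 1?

For divide and conquer with division factor 4:

Problem sizes at each level:
Level 0: 1073741824
Level 1: 268435456
Level 2: 67108864
Level 3: 16777216
Level 4: 4194304
Level 5: 1048576
Level 6: 262144
Level 7: 65536
Level 8: 16384
Level 9: 4096
Level 10: 1024
Level 11: 256
Level 12: 64
Level 13: 16
Level 14: 4
Level 15: 1

The root is level 0 and the size-1 base case is level 15 (the tree spans levels 0 through 15, i.e. 16 levels counting the root), so the depth is the number of divisions: log_4(1073741824) = 15

The recursion tree depth is log_4(1073741824) = 15. At each level, the problem size is divided by 4, so it takes 15 divisions to reduce to a base case of size 1. The algorithm makes 4 recursive calls at each level.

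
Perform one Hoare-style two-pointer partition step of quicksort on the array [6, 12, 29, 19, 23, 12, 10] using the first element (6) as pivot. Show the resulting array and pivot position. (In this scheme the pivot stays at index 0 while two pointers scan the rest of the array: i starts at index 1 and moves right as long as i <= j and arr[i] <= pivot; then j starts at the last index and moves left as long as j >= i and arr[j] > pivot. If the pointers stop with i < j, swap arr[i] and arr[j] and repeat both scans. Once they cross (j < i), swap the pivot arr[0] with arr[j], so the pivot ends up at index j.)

Hoare-style two-pointer partition with pivot = 6:

Initial array: [6, 12, 29, 19, 23, 12, 10]

Pointers start at i = 1, j = 6.
i ends at 1, j ends at 0: the pointers have crossed (j < i), so scanning stops.

j = 0, so swapping arr[0] with arr[j] leaves the pivot at position 0: [6, 12, 29, 19, 23, 12, 10]
Pivot position: 0

After partitioning with pivot 6, the array becomes [6, 12, 29, 19, 23, 12, 10]. The pivot is placed at index 0. All elements to the left of the pivot are <= 6, and all elements to the right are > 6.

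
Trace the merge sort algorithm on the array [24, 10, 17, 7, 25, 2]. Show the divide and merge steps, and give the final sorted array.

Merge sort trace:

Split: [24, 10, 17, 7, 25, 2] -> [24, 10, 17] and [7, 25, 2]
  Split: [24, 10, 17] -> [24] and [10, 17]
    Split: [10, 17] -> [10] and [17]
    Merge: [10] + [17] -> [10, 17]
  Merge: [24] + [10, 17] -> [10, 17, 24]
  Split: [7, 25, 2] -> [7] and [25, 2]
    Split: [25, 2] -> [25] and [2]
    Merge: [25] + [2] -> [2, 25]
  Merge: [7] + [2, 25] -> [2, 7, 25]
Merge: [10, 17, 24] + [2, 7, 25] -> [2, 7, 10, 17, 24, 25]

Final sorted array: [2, 7, 10, 17, 24, 25]

The merge sort proceeds by recursively splitting the array and merging sorted halves.
After all merges, the sorted array is [2, 7, 10, 17, 24, 25].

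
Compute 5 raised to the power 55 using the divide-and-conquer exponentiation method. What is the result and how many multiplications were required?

Computing 5^55 by squaring (build up from 5^1; each line after the first costs one multiplication):

5^1 = 5
5^2 = (5^1)^2 = 5^2 = 25
5^3 = 5 * 5^2 = 5 * 25 = 125
5^6 = (5^3)^2 = 125^2 = 15625
5^12 = (5^6)^2 = 15625^2 = 244140625
5^13 = 5 * 5^12 = 5 * 244140625 = 1220703125
5^26 = (5^13)^2 = 1220703125^2 = 1490116119384765625
5^27 = 5 * 5^26 = 5 * 1490116119384765625 = 7450580596923828125
5^54 = (5^27)^2 = 7450580596923828125^2 = 55511151231257827021181583404541015625
5^55 = 5 * 5^54 = 5 * 55511151231257827021181583404541015625 = 277555756156289135105907917022705078125

Result: 277555756156289135105907917022705078125
Multiplications needed: 9 (9 lines after 5^1)

5^55 = 277555756156289135105907917022705078125. Using exponentiation by squaring, this requires 9 multiplications. The key idea: if the exponent is even, square the half-power; if odd, multiply by the base once.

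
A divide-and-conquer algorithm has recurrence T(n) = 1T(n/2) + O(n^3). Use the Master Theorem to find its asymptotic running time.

Master Theorem for T(n) = 1T(n/2) + O(n^3):

a = 1, b = 2, c = 3
log_b(a) = log_2(1) = 0.0000

Case 3: c = 3 > log_2(1) = 0.0000
T(n) = O(n^3) = O(n^3)

For T(n) = 1T(n/2) + O(n^3): log_2(1) = 0.0000. This is Case 3 of the Master Theorem (c > log_b(a), work dominated by root), giving O(n^3).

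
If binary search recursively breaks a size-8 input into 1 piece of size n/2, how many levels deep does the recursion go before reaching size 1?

For divide and conquer with division factor 2:

Problem sizes at each level:
Level 0: 8
Level 1: 4
Level 2: 2
Level 3: 1

The root is level 0 and the size-1 base case is level 3 (the tree spans levels 0 through 3, i.e. 4 levels counting the root), so the depth is the number of divisions: log_2(8) = 3

The recursion tree depth is log_2(8) = 3. At each level, the problem size is divided by 2, so it takes 3 divisions to reduce to a base case of size 1. The algorithm makes 1 recursive call at each level.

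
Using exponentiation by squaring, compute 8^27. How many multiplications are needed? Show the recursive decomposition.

Computing 8^27 by squaring (build up from 8^1; each line after the first costs one multiplication):

8^1 = 8
8^2 = (8^1)^2 = 8^2 = 64
8^3 = 8 * 8^2 = 8 * 64 = 512
8^6 = (8^3)^2 = 512^2 = 262144
8^12 = (8^6)^2 = 262144^2 = 68719476736
8^13 = 8 * 8^12 = 8 * 68719476736 = 549755813888
8^26 = (8^13)^2 = 549755813888^2 = 302231454903657293676544
8^27 = 8 * 8^26 = 8 * 302231454903657293676544 = 2417851639229258349412352

Result: 2417851639229258349412352
Multiplications needed: 7 (7 lines after 8^1)

8^27 = 2417851639229258349412352. Using exponentiation by squaring, this requires 7 multiplications. The key idea: if the exponent is even, square the half-power; if odd, multiply by the base once.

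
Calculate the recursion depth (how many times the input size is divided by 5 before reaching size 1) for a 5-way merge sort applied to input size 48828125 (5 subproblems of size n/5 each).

For divide and conquer with division factor 5:

Problem sizes at each level:
Level 0: 48828125
Level 1: 9765625
Level 2: 1953125
Level 3: 390625
Level 4: 78125
Level 5: 15625
Level 6: 3125
Level 7: 625
Level 8: 125
Level 9: 25
Level 10: 5
Level 11: 1

The root is level 0 and the size-1 base case is level 11 (the tree spans levels 0 through 11, i.e. 12 levels counting the root), so the depth is the number of divisions: log_5(48828125) = 11

The recursion tree depth is log_5(48828125) = 11. At each level, the problem size is divided by 5, so it takes 11 divisions to reduce to a base case of size 1. The algorithm makes 5 recursive calls at each level.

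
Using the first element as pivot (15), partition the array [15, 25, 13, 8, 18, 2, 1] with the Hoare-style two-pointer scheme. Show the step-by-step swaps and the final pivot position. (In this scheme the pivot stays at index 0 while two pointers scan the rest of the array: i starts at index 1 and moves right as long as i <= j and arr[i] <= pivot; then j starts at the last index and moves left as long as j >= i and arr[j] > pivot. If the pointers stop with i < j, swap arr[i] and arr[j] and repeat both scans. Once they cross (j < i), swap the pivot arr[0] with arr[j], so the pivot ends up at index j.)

Hoare-style two-pointer partition with pivot = 15:

Initial array: [15, 25, 13, 8, 18, 2, 1]

Pointers start at i = 1, j = 6.
i stops at index 1 (arr[1]=25 > 15), j stops at index 6 (arr[6]=1 <= 15): swap arr[1] and arr[6], array becomes [15, 1, 13, 8, 18, 2, 25]
i stops at index 4 (arr[4]=18 > 15), j stops at index 5 (arr[5]=2 <= 15): swap arr[4] and arr[5], array becomes [15, 1, 13, 8, 2, 18, 25]
i ends at 5, j ends at 4: the pointers have crossed (j < i), so scanning stops.

Swap pivot arr[0] with arr[4] to place pivot at position 4: [2, 1, 13, 8, 15, 18, 25]
Pivot position: 4

After partitioning with pivot 15, the array becomes [2, 1, 13, 8, 15, 18, 25]. The pivot is placed at index 4. All elements to the left of the pivot are <= 15, and all elements to the right are > 15.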